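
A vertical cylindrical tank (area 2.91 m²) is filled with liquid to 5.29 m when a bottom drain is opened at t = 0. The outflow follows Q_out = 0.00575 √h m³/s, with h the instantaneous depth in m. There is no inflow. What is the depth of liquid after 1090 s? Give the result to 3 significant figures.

A dh/dt = −Q_out = −0.00575 √h.
This is separable: 2 d(√h)/dt = −0.00575/A, so √h = √h₀ − (0.00575/(2A)) t.
√h = √5.29 − 0.00575·1090/(2·2.91) = 2.3000 − 1.0769 = 1.2231.
h = 1.2231² = 1.4960 m.

1.50 m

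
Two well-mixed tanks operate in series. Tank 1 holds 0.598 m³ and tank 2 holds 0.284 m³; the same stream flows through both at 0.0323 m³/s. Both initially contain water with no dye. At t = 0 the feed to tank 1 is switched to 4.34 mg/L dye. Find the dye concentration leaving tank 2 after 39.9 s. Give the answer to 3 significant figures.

Each tank obeys Vᵢ dCᵢ/dt = Q(Cᵢ₋₁ − Cᵢ), so τᵢ = Vᵢ/Q.
τ₁ = 0.598/0.0323 = 18.514 s; τ₂ = 0.284/0.0323 = 8.7926 s.
Solving the cascade with C₁(0)=C₂(0)=0 gives C₂(t) = C_in[1 − (τ₁ e^(−t/τ₁) − τ₂ e^(−t/τ₂))/(τ₁ − τ₂)].
At t = 39.9: e^(−t/τ₁) = 0.11589, e^(−t/τ₂) = 0.010696.
C₂ = 4.34·[1 − (18.514·0.11589 − 8.7926·0.010696)/(9.7214)] = 4.34·0.78897 = 3.4241 mg/L.

3.42 mg/L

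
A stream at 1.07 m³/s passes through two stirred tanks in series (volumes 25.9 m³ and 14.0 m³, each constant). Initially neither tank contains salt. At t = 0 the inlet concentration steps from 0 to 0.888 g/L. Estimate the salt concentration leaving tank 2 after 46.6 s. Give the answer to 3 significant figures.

Time constants: τᵢ = Vᵢ/Q for each well-mixed tank.
τ₁ = 25.9/1.07 = 24.206 s; τ₂ = 14.0/1.07 = 13.084 s.
Solving the cascade with C₁(0)=C₂(0)=0 gives C₂(t) = C_in[1 − (τ₁ e^(−t/τ₁) − τ₂ e^(−t/τ₂))/(τ₁ − τ₂)].
At t = 46.6: e^(−t/τ₁) = 0.14585, e^(−t/τ₂) = 0.028394.
C₂ = 0.888·[1 − (24.206·0.14585 − 13.084·0.028394)/(11.121)] = 0.888·0.71597 = 0.63578 g/L.

0.636 g/L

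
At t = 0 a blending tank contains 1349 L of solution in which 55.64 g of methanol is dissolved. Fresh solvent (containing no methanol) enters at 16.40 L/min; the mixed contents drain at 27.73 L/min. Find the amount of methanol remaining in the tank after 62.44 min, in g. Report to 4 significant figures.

Total volume: dV/dt = Q_in − Q_out = -11.3300 L/min, so V(t) = 1349 − 11.3300 t and V(62.44) = 641.555 L.
Species balance (pure solvent in): dm/dt = −Q_out · m/V(t).
dm/m = −Q_out dt/(V₀ − 11.3300 t); integrating gives ln(m/m₀) = −(Q_out/(Q_in−Q_out)) ln(V/V₀).
m = m₀ (V₀/V)^(Q_out/(Q_in−Q_out)) = 55.64 × (1349/641.555)^(-2.44748) = 9.02386 g.

9.024 g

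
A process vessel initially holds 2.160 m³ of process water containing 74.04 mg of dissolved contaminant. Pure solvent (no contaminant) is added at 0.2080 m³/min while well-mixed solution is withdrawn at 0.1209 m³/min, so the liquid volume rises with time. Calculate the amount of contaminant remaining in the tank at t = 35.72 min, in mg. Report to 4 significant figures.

Let m(t) be the amount of contaminant. Volume: V(t) = V₀ + (Q_in − Q_out) t = 2.160 + 0.0871000 t; V(35.72) = 5.27121 m³.
No contaminant enters, so dm/dt = −Q_out · (m/V).
Separate: dm/m = −Q_out dt/V(t) ⇒ ln(m/m₀) = −(Q_out/(Q_in−Q_out)) ln(V/V₀).
m = m₀ (V₀/V)^(Q_out/(Q_in−Q_out)) = 74.04 × (2.160/5.27121)^(1.38806) = 21.4612 mg.

21.46 mg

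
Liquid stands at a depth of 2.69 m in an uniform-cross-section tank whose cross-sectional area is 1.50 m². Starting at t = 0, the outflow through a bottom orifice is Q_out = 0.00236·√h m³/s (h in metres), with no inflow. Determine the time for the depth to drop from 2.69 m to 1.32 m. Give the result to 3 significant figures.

624 s

Unsteady balance on liquid volume: A dh/dt = −0.00236 √h.
∫ h^(−1/2) dh = −(0.00236/A) ∫ dt, giving 2√h = 2√h₀ − (0.00236/A) t.
t = 2A(√h₀ − √h)/0.00236 = 2·1.50·(√2.69 − √1.32)/0.00236
  = 3.0000 × (1.6401 − 1.1489) / 0.00236 = 624.42 s.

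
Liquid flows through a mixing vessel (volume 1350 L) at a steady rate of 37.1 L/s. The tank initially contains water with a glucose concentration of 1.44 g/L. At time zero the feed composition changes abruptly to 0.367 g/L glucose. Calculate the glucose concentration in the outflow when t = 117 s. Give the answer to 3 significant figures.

0.410 g/L

Mass balance on the solute (V constant): V dC/dt = Q(C_in − C).
So dC/dt = (C_in − C)/τ with τ = V/Q = 1350/37.1 = 36.388 s.
Integrating: C(t) = C_in + (C₀ − C_in) e^(−t/τ).
C(117) = 0.367 + (1.44 − 0.367)·e^(−117/36.388) = 0.367 + (1.0730)·0.040142 = 0.41007 g/L.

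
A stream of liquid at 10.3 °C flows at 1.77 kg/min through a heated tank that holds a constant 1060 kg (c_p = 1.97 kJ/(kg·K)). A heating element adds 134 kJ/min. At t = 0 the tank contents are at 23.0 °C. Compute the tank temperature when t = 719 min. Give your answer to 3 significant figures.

Energy balance: M c_p dT/dt = ṁ c_p (T_in − T) + 134.
Rearrange: dT/dt = (T_ss − T)/τ with τ = M/ṁ = 598.87 min and T_ss = T_in + Q̇/(ṁ c_p) = 48.730 °C.
Integrating: T(t) = T_ss + (T₀ − T_ss) e^(−t/τ).
T(719) = 48.730 + (-25.730)·e^(−719/598.87) = 48.730 + (-25.730)·0.30102 = 40.985 °C.

41.0 °C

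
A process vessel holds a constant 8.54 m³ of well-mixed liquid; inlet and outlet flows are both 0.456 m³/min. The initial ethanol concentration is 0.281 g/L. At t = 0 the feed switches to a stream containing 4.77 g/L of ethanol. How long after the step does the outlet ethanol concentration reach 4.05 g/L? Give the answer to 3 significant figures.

Transient balance on the dissolved component: V dC/dt = Q(C_in − C), so τ = V/Q = 18.728 min.
C(t) = C_in + (C₀ − C_in) e^(−t/τ). Set C = 4.05 and solve for t:
e^(−t/τ) = (C − C_in)/(C₀ − C_in) = (4.05 − 4.77)/(0.281 − 4.77) = 0.16039
t = −τ ln(…) = 18.728 × 1.8301 = 34.275 min.

34.3 min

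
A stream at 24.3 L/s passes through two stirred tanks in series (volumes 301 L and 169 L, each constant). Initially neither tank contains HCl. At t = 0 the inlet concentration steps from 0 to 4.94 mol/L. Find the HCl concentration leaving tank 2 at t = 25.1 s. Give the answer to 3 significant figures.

Each tank obeys Vᵢ dCᵢ/dt = Q(Cᵢ₋₁ − Cᵢ), so τᵢ = Vᵢ/Q.
τ₁ = 301/24.3 = 12.387 s; τ₂ = 169/24.3 = 6.9547 s.
Tank 1: C₁ = C_in(1 − e^(−t/τ₁)). Tank 2 (τ₁ ≠ τ₂): C₂ = C_in[1 − (τ₁ e^(−t/τ₁) − τ₂ e^(−t/τ₂))/(τ₁ − τ₂)].
At t = 25.1: e^(−t/τ₁) = 0.13182, e^(−t/τ₂) = 0.027077.
C₂ = 4.94·[1 − (12.387·0.13182 − 6.9547·0.027077)/(5.4321)] = 4.94·0.73409 = 3.6264 mol/L.

3.63 mol/L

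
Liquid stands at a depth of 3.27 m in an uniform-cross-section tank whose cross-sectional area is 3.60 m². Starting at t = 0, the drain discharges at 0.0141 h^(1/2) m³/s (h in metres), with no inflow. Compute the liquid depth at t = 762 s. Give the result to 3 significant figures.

With no inflow, A dh/dt = −0.0141 √h.
This is separable: 2 d(√h)/dt = −0.0141/A, so √h = √h₀ − (0.0141/(2A)) t.
√h = √3.27 − 0.0141·762/(2·3.60) = 1.8083 − 1.4922 = 0.31606.
h = 0.31606² = 0.099897 m.

0.0999 m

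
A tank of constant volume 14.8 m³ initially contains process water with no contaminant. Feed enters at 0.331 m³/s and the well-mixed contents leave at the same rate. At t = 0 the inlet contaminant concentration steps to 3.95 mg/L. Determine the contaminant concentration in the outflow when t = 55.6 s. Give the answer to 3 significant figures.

2.81 mg/L

Accumulation = in − out for the solute gives V dC/dt = Q(C_in − C).
Time constant τ = V/Q = 14.8/0.331 = 44.713 s.
Integrating: C(t) = C_in + (C₀ − C_in) e^(−t/τ).
C(55.6) = 3.95 + (0 − 3.95)·e^(−55.6/44.713) = 3.95 + (-3.9500)·0.28838 = 2.8109 mg/L.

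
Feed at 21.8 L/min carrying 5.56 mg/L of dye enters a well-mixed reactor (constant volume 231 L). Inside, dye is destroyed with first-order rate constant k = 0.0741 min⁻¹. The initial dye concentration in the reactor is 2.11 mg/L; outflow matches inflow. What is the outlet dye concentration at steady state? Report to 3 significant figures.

3.11 mg/L

V dC/dt = Q(C_in − C) − k V C.
At steady state: 0 = Q C_in − (Q + kV) C_ss, so C_ss = Q C_in/(Q + kV).
C_ss = 21.8·5.56/(21.8 + 0.0741·231) = 121.21/38.917 = 3.1145 mg/L.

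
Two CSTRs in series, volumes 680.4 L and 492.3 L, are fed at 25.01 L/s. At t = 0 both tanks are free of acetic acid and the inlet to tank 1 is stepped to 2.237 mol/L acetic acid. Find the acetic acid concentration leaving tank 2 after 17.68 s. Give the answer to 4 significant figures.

0.3969 mol/L

Time constants: τᵢ = Vᵢ/Q for each well-mixed tank.
τ₁ = 680.4/25.01 = 27.2051 s; τ₂ = 492.3/25.01 = 19.6841 s.
Tank 1: C₁ = C_in(1 − e^(−t/τ₁)). Tank 2 (τ₁ ≠ τ₂): C₂ = C_in[1 − (τ₁ e^(−t/τ₁) − τ₂ e^(−t/τ₂))/(τ₁ − τ₂)].
At t = 17.68: e^(−t/τ₁) = 0.522110, e^(−t/τ₂) = 0.407308.
C₂ = 2.237·[1 − (27.2051·0.522110 − 19.6841·0.407308)/(7.52099)] = 2.237·0.177429 = 0.396908 mol/L.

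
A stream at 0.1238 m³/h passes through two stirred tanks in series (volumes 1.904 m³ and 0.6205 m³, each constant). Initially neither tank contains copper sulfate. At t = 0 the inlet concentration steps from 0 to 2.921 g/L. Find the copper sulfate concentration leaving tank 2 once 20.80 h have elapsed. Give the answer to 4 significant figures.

Species balance on tank i: dCᵢ/dt = (Cᵢ₋₁ − Cᵢ)/τᵢ with τᵢ = Vᵢ/Q.
τ₁ = 1.904/0.1238 = 15.3796 h; τ₂ = 0.6205/0.1238 = 5.01212 h.
Solving the cascade with C₁(0)=C₂(0)=0 gives C₂(t) = C_in[1 − (τ₁ e^(−t/τ₁) − τ₂ e^(−t/τ₂))/(τ₁ − τ₂)].
At t = 20.80: e^(−t/τ₁) = 0.258609, e^(−t/τ₂) = 0.0157653.
C₂ = 2.921·[1 − (15.3796·0.258609 − 5.01212·0.0157653)/(10.3675)] = 2.921·0.623989 = 1.82267 g/L.

1.823 g/L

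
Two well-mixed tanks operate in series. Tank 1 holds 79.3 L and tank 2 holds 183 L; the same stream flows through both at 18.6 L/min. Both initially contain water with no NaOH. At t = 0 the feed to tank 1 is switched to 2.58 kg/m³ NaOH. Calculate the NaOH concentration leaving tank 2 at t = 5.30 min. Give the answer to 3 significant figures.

Time constants: τᵢ = Vᵢ/Q for each well-mixed tank.
τ₁ = 79.3/18.6 = 4.2634 min; τ₂ = 183/18.6 = 9.8387 min.
Tank 1: C₁ = C_in(1 − e^(−t/τ₁)). Tank 2 (τ₁ ≠ τ₂): C₂ = C_in[1 − (τ₁ e^(−t/τ₁) − τ₂ e^(−t/τ₂))/(τ₁ − τ₂)].
At t = 5.30: e^(−t/τ₁) = 0.28848, e^(−t/τ₂) = 0.58351.
C₂ = 2.58·[1 − (4.2634·0.28848 − 9.8387·0.58351)/(-5.5753)] = 2.58·0.19087 = 0.49245 kg/m³.

0.492 kg/m³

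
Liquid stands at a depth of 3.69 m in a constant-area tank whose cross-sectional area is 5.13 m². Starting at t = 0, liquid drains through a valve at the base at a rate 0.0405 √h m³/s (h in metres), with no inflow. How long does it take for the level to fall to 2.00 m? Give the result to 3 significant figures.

Accumulation of liquid (constant cross-section A): A dh/dt = −0.0405 √h.
∫ h^(−1/2) dh = −(0.0405/A) ∫ dt, giving 2√h = 2√h₀ − (0.0405/A) t.
t = 2A(√h₀ − √h)/0.0405 = 2·5.13·(√3.69 − √2.00)/0.0405
  = 10.260 × (1.9209 − 1.4142) / 0.0405 = 128.37 s.

128 s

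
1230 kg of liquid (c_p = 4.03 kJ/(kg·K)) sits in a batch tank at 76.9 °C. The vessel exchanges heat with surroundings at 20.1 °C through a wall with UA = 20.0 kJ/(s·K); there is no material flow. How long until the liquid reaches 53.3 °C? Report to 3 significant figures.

133 s

Unsteady energy balance on the tank contents: M c_p dT/dt = −UA(T − T_amb).
τ = M c_p/UA = 247.85 s; T_ss = T_amb = 20.100 °C.
T(t) = T_ss + (T₀ − T_ss)e^(−t/τ); set T = 53.3:
t = −τ ln[(T − T_ss)/(T₀ − T_ss)] = −247.85 · ln(0.58451) = 133.09 s.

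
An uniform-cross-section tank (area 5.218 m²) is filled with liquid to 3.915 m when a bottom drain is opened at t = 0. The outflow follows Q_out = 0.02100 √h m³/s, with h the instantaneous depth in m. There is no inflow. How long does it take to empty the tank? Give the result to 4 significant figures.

983.3 s

Unsteady balance on liquid volume: A dh/dt = −0.02100 √h.
This is separable: 2 d(√h)/dt = −0.02100/A, so √h = √h₀ − (0.02100/(2A)) t.
Set h = 0: 2√h₀ = (0.02100/A) t_empty ⇒ t_empty = 2A√h₀/0.02100.
t_empty = 2·5.218·√3.915/0.02100 = 10.4360·1.97864/0.02100 = 983.288 s.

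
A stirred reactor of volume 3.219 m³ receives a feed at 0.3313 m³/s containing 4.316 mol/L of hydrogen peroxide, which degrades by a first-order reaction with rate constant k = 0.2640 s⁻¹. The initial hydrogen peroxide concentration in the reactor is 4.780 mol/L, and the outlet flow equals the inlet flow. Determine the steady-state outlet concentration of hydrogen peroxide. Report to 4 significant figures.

V dC/dt = Q(C_in − C) − k V C.
Steady state (dC/dt = 0): C_ss = Q C_in/(Q + kV) = C_in/(1 + kV/Q).
C_ss = 0.3313·4.316/(0.3313 + 0.2640·3.219) = 1.42989/1.18112 = 1.21063 mol/L.

1.211 mol/L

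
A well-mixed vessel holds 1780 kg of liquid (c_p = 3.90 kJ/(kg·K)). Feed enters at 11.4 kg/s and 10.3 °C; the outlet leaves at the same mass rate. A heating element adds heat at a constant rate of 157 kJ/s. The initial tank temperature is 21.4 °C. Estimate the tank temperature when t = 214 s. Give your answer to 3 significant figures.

15.8 °C

M c_p dT/dt = ṁ c_p (T_in − T) + Q̇.
τ = M/ṁ = 156.14 s; T_ss = T_in + Q̇/(ṁ c_p) = 10.3 + 157/(11.4·3.90) = 13.831 °C.
This is linear first-order; T(t) = T_ss + (T₀ − T_ss) e^(−t/τ).
T(214) = 13.831 + (7.5687)·e^(−214/156.14) = 13.831 + (7.5687)·0.25396 = 15.753 °C.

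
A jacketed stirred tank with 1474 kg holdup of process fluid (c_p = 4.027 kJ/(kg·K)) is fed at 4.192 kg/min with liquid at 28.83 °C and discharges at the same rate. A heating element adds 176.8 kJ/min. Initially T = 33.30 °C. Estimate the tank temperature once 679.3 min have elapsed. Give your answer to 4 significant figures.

38.43 °C

Heat balance on the well-mixed liquid: M c_p dT/dt = ṁ c_p (T_in − T) + 176.8.
τ = M/ṁ = 351.622 min; T_ss = T_in + Q̇/(ṁ c_p) = 28.83 + 176.8/(4.192·4.027) = 39.3032 °C.
This is linear first-order; T(t) = T_ss + (T₀ − T_ss) e^(−t/τ).
T(679.3) = 39.3032 + (-6.00320)·e^(−679.3/351.622) = 39.3032 + (-6.00320)·0.144872 = 38.4335 °C.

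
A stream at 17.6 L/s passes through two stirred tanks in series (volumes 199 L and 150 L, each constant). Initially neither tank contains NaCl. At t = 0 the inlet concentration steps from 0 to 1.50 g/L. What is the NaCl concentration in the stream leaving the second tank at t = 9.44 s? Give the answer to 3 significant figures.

0.374 g/L

Species balance on tank i: dCᵢ/dt = (Cᵢ₋₁ − Cᵢ)/τᵢ with τᵢ = Vᵢ/Q.
τ₁ = 199/17.6 = 11.307 s; τ₂ = 150/17.6 = 8.5227 s.
Tank 1: C₁ = C_in(1 − e^(−t/τ₁)). Tank 2 (τ₁ ≠ τ₂): C₂ = C_in[1 − (τ₁ e^(−t/τ₁) − τ₂ e^(−t/τ₂))/(τ₁ − τ₂)].
At t = 9.44: e^(−t/τ₁) = 0.43392, e^(−t/τ₂) = 0.33034.
C₂ = 1.50·[1 − (11.307·0.43392 − 8.5227·0.33034)/(2.7841)] = 1.50·0.24900 = 0.37351 g/L.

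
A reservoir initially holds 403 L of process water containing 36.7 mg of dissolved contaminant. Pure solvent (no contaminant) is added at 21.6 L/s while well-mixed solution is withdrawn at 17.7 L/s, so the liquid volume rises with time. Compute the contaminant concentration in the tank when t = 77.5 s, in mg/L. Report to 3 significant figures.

Let m(t) be the amount of contaminant. Volume: V(t) = V₀ + (Q_in − Q_out) t = 403 + 3.9000 t; V(77.5) = 705.25 L.
Solute balance: dm/dt = 0 − Q_out C = −Q_out m/V(t).
dm/m = −Q_out dt/(V₀ + 3.9000 t); integrating gives ln(m/m₀) = −(Q_out/(Q_in−Q_out)) ln(V/V₀).
m = m₀ (V₀/V)^(Q_out/(Q_in−Q_out)) = 36.7 × (403/705.25)^(4.5385) = 2.8950 mg.
C = m/V = 2.8950/705.25 = 0.0041049 mg/L.

0.00410 mg/L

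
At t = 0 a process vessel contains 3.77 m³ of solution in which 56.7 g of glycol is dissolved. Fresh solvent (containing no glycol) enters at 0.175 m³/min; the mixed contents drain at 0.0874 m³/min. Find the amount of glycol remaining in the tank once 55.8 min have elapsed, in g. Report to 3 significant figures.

Let m(t) be the amount of glycol. Volume: V(t) = V₀ + (Q_in − Q_out) t = 3.77 + 0.087600 t; V(55.8) = 8.6581 m³.
Solute balance: dm/dt = 0 − Q_out C = −Q_out m/V(t).
Separate: dm/m = −Q_out dt/V(t) ⇒ ln(m/m₀) = −(Q_out/(Q_in−Q_out)) ln(V/V₀).
m = m₀ (V₀/V)^(Q_out/(Q_in−Q_out)) = 56.7 × (3.77/8.6581)^(0.99772) = 24.736 g.

24.7 g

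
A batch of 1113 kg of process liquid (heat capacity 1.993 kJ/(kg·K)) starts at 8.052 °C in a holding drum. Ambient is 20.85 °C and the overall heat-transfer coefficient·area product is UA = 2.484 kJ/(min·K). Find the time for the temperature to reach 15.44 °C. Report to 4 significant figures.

Lumped-capacitance energy balance: M c_p dT/dt = UA(T_amb − T).
τ = M c_p/UA = 892.999 min; T_ss = T_amb = 20.8500 °C.
T(t) = T_ss + (T₀ − T_ss)e^(−t/τ); set T = 15.44:
t = −τ ln[(T − T_ss)/(T₀ − T_ss)] = −892.999 · ln(0.422722) = 768.908 min.

768.9 min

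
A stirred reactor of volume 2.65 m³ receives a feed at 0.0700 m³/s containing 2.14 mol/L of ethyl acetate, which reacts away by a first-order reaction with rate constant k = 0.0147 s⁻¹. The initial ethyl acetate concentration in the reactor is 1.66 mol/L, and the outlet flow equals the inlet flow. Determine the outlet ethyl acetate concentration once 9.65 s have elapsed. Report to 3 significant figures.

1.57 mol/L

Species balance: V dC/dt = Q C_in − Q C − k V C.
This is linear with rate a = Q/V + k = 0.041115 s⁻¹.
C_ss = Q C_in/(Q + kV) = 1.3749 mol/L; C(t) = C_ss + (C₀ − C_ss) e^(−a t).
C(9.65) = 1.3749 + (0.28512)·e^(−0.041115·9.65) = 1.3749 + (0.28512)·0.67249 = 1.5666 mol/L.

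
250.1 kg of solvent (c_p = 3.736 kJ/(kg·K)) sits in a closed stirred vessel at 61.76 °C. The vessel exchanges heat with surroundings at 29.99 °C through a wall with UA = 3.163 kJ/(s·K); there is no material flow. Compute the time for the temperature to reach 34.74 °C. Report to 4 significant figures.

Heat balance on the well-mixed liquid: M c_p dT/dt = −UA(T − T_amb).
τ = M c_p/UA = 295.407 s; T_ss = T_amb = 29.9900 °C.
T(t) = T_ss + (T₀ − T_ss)e^(−t/τ); set T = 34.74:
t = −τ ln[(T − T_ss)/(T₀ − T_ss)] = −295.407 · ln(0.149512) = 561.386 s.

561.4 s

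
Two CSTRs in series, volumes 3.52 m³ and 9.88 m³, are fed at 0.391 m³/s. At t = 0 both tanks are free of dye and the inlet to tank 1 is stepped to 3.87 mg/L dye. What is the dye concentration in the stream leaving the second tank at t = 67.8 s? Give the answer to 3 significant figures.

Time constants: τᵢ = Vᵢ/Q for each well-mixed tank.
τ₁ = 3.52/0.391 = 9.0026 s; τ₂ = 9.88/0.391 = 25.269 s.
Solving the cascade with C₁(0)=C₂(0)=0 gives C₂(t) = C_in[1 − (τ₁ e^(−t/τ₁) − τ₂ e^(−t/τ₂))/(τ₁ − τ₂)].
At t = 67.8: e^(−t/τ₁) = 0.00053610, e^(−t/τ₂) = 0.068346.
C₂ = 3.87·[1 − (9.0026·0.00053610 − 25.269·0.068346)/(-16.266)] = 3.87·0.89412 = 3.4603 mg/L.

3.46 mg/L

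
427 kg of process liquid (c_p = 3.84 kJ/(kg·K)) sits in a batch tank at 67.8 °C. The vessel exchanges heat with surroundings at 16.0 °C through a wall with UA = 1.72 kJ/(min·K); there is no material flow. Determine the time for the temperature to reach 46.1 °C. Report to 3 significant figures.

First-law balance (no shaft work): M c_p dT/dt = −UA(T − T_amb).
τ = M c_p/UA = 953.30 min; T_ss = T_amb = 16.000 °C.
T(t) = T_ss + (T₀ − T_ss)e^(−t/τ); set T = 46.1:
t = −τ ln[(T − T_ss)/(T₀ − T_ss)] = −953.30 · ln(0.58108) = 517.51 min.

518 min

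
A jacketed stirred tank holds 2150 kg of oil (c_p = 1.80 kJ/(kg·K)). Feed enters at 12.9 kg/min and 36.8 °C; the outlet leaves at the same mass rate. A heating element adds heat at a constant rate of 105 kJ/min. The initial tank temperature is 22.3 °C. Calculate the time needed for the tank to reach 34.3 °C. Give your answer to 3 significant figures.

First-law balance (no shaft work): M c_p dT/dt = ṁ c_p (T_in − T) + 105.
τ = M/ṁ = 166.67 min; T_ss = T_in + Q̇/(ṁ c_p) = 41.322 °C.
T(t) = T_ss + (T₀ − T_ss) e^(−t/τ). Set T = 34.3:
e^(−t/τ) = (34.3 − 41.322)/(22.3 − 41.322) = 0.36915
t = −166.67 · ln(0.36915) = 166.09 min.

166 min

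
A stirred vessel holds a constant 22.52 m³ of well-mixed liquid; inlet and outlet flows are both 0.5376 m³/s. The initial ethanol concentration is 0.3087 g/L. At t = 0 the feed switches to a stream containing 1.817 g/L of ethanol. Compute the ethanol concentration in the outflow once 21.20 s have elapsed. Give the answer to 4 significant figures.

Mass balance on the solute (V constant): V dC/dt = Q(C_in − C).
Time constant τ = V/Q = 22.52/0.5376 = 41.8899 s.
C approaches C_in exponentially: C(t) = C_in + (C₀ − C_in) e^(−t/τ).
C(21.20) = 1.817 + (0.3087 − 1.817)·e^(−21.20/41.8899) = 1.817 + (-1.50830)·0.602849 = 0.907723 g/L.

0.9077 g/L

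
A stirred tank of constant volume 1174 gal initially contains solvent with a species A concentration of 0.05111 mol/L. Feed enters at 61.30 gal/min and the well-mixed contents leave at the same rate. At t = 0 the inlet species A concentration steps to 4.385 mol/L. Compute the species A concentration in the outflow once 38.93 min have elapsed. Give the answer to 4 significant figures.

Transient balance on the dissolved component: V dC/dt = Q(C_in − C).
So dC/dt = (C_in − C)/τ with τ = V/Q = 1174/61.30 = 19.1517 min.
Integrating: C(t) = C_in + (C₀ − C_in) e^(−t/τ).
C(38.93) = 4.385 + (0.05111 − 4.385)·e^(−38.93/19.1517) = 4.385 + (-4.33389)·0.130979 = 3.81735 mol/L.

3.817 mol/L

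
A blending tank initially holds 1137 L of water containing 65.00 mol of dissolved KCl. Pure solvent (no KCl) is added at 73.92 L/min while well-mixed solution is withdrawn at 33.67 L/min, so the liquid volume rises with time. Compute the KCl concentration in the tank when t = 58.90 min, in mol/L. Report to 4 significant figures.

Let m(t) be the amount of KCl. Volume: V(t) = V₀ + (Q_in − Q_out) t = 1137 + 40.2500 t; V(58.90) = 3507.72 L.
No KCl enters, so dm/dt = −Q_out · (m/V).
dm/m = −Q_out dt/(V₀ + 40.2500 t); integrating gives ln(m/m₀) = −(Q_out/(Q_in−Q_out)) ln(V/V₀).
m = m₀ (V₀/V)^(Q_out/(Q_in−Q_out)) = 65.00 × (1137/3507.72)^(0.836522) = 25.3298 mol.
C = m/V = 25.3298/3507.72 = 0.00722116 mol/L.

0.007221 mol/L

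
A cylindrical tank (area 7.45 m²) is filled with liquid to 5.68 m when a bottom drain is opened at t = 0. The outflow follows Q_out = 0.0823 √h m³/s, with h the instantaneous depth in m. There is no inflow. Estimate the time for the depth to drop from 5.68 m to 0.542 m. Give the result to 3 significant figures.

Unsteady balance on liquid volume: A dh/dt = −0.0823 √h.
Separate and integrate: 2(√h − √h₀) = −(0.0823/A) t.
t = 2A(√h₀ − √h)/0.0823 = 2·7.45·(√5.68 − √0.542)/0.0823
  = 14.900 × (2.3833 − 0.73621) / 0.0823 = 298.19 s.

298 s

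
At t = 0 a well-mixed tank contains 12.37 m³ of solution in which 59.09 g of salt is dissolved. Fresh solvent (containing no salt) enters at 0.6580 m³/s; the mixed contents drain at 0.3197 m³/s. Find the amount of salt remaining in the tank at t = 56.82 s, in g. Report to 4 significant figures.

Total volume: dV/dt = Q_in − Q_out = 0.338300 m³/s, so V(t) = 12.37 + 0.338300 t and V(56.82) = 31.5922 m³.
No salt enters, so dm/dt = −Q_out · (m/V).
dm/m = −Q_out dt/(V₀ + 0.338300 t); integrating gives ln(m/m₀) = −(Q_out/(Q_in−Q_out)) ln(V/V₀).
m = m₀ (V₀/V)^(Q_out/(Q_in−Q_out)) = 59.09 × (12.37/31.5922)^(0.945019) = 24.3609 g.

24.36 g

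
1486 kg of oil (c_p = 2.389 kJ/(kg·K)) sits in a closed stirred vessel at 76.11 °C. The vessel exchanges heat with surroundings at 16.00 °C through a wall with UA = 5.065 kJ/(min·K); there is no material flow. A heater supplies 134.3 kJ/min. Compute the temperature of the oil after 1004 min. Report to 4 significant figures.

50.54 °C

Lumped-capacitance energy balance: M c_p dT/dt = UA(T_amb − T) + Q̇.
dT/dt = (T_ss − T)/τ with T_ss = T_amb + Q̇/UA = 16.00 + 134.3/5.065 = 42.5153 °C, τ = M c_p/UA = 1486·2.389/5.065 = 700.899 min.
Solution: T(t) = T_ss + (T₀ − T_ss) e^(−t/τ).
T(1004) = 42.5153 + (33.5947)·0.238724 = 50.5352 °C.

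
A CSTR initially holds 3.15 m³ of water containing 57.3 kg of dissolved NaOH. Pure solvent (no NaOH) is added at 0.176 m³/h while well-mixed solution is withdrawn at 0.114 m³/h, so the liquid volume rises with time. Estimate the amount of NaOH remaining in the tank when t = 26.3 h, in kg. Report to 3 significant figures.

Let m(t) be the amount of NaOH. Volume: V(t) = V₀ + (Q_in − Q_out) t = 3.15 + 0.062000 t; V(26.3) = 4.7806 m³.
Solute balance: dm/dt = 0 − Q_out C = −Q_out m/V(t).
dm/m = −Q_out dt/(V₀ + 0.062000 t); integrating gives ln(m/m₀) = −(Q_out/(Q_in−Q_out)) ln(V/V₀).
m = m₀ (V₀/V)^(Q_out/(Q_in−Q_out)) = 57.3 × (3.15/4.7806)^(1.8387) = 26.609 kg.

26.6 kg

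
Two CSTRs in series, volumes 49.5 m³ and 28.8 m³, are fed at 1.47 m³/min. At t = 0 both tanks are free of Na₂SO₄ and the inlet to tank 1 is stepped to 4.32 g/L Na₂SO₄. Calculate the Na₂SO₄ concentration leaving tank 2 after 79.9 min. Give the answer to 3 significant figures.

Species balance on tank i: dCᵢ/dt = (Cᵢ₋₁ − Cᵢ)/τᵢ with τᵢ = Vᵢ/Q.
τ₁ = 49.5/1.47 = 33.673 min; τ₂ = 28.8/1.47 = 19.592 min.
Solving the cascade with C₁(0)=C₂(0)=0 gives C₂(t) = C_in[1 − (τ₁ e^(−t/τ₁) − τ₂ e^(−t/τ₂))/(τ₁ − τ₂)].
At t = 79.9: e^(−t/τ₁) = 0.093220, e^(−t/τ₂) = 0.016937.
C₂ = 4.32·[1 − (33.673·0.093220 − 19.592·0.016937)/(14.082)] = 4.32·0.80065 = 3.4588 g/L.

3.46 g/L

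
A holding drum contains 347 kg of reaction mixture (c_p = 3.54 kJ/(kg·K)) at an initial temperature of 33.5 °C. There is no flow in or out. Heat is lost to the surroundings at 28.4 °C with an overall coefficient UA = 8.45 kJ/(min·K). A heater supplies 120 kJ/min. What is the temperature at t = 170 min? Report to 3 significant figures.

39.8 °C

M c_p dT/dt = −UA(T − T_amb) + Q̇.
dT/dt = (T_ss − T)/τ with T_ss = T_amb + Q̇/UA = 28.4 + 120/8.45 = 42.601 °C, τ = M c_p/UA = 347·3.54/8.45 = 145.37 min.
This is linear first-order; T(t) = T_ss + (T₀ − T_ss) e^(−t/τ).
T(170) = 42.601 + (-9.1012)·0.31055 = 39.775 °C.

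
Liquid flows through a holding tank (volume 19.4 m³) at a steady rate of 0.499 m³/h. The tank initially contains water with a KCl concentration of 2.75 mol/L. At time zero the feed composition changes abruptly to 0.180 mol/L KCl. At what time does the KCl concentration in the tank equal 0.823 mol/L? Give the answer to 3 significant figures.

Species balance: V dC/dt = Q(C_in − C) ⇒ τ = V/Q = 38.878 h.
C(t) = C_in + (C₀ − C_in) e^(−t/τ). Set C = 0.823 and solve for t:
e^(−t/τ) = (C − C_in)/(C₀ − C_in) = (0.823 − 0.180)/(2.75 − 0.180) = 0.25019
t = −τ ln(…) = 38.878 × 1.3855 = 53.866 h.

53.9 h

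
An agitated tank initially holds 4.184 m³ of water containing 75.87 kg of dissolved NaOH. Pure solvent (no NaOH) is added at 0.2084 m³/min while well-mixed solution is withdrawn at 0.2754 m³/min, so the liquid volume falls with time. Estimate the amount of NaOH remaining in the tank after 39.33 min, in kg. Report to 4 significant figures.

1.277 kg

Total volume: dV/dt = Q_in − Q_out = -0.0670000 m³/min, so V(t) = 4.184 − 0.0670000 t and V(39.33) = 1.54889 m³.
Species balance (pure solvent in): dm/dt = −Q_out · m/V(t).
dm/m = −Q_out dt/(V₀ − 0.0670000 t); integrating gives ln(m/m₀) = −(Q_out/(Q_in−Q_out)) ln(V/V₀).
m = m₀ (V₀/V)^(Q_out/(Q_in−Q_out)) = 75.87 × (4.184/1.54889)^(-4.11045) = 1.27679 kg.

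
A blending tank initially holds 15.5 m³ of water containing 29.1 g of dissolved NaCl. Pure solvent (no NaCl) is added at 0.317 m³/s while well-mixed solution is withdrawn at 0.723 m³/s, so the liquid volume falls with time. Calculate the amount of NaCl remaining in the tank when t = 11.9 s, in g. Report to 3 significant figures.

15.0 g

Total volume: dV/dt = Q_in − Q_out = -0.40600 m³/s, so V(t) = 15.5 − 0.40600 t and V(11.9) = 10.669 m³.
No NaCl enters, so dm/dt = −Q_out · (m/V).
Separate: dm/m = −Q_out dt/V(t) ⇒ ln(m/m₀) = −(Q_out/(Q_in−Q_out)) ln(V/V₀).
m = m₀ (V₀/V)^(Q_out/(Q_in−Q_out)) = 29.1 × (15.5/10.669)^(-1.7808) = 14.963 g.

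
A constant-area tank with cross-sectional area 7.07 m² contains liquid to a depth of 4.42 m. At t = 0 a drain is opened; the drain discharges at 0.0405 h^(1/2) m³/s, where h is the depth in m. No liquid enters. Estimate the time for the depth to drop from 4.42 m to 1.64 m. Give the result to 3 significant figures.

287 s

With no inflow, A dh/dt = −0.0405 √h.
Separate and integrate: 2(√h − √h₀) = −(0.0405/A) t.
t = 2A(√h₀ − √h)/0.0405 = 2·7.07·(√4.42 − √1.64)/0.0405
  = 14.140 × (2.1024 − 1.2806) / 0.0405 = 286.90 s.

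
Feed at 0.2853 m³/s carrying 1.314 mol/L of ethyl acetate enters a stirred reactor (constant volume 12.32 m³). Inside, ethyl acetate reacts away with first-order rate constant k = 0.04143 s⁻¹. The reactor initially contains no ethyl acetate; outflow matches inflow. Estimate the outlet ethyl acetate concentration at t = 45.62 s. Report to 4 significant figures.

V dC/dt = Q(C_in − C) − k V C.
dC/dt = (Q/V) C_in − (Q/V + k) C; effective rate a = Q/V + k = 0.0231575 + 0.04143 = 0.0645875 s⁻¹.
C_ss = Q C_in/(Q + kV) = 0.471127 mol/L; C(t) = C_ss + (C₀ − C_ss) e^(−a t).
C(45.62) = 0.471127 + (-0.471127)·e^(−0.0645875·45.62) = 0.471127 + (-0.471127)·0.0525243 = 0.446382 mol/L.

0.4464 mol/L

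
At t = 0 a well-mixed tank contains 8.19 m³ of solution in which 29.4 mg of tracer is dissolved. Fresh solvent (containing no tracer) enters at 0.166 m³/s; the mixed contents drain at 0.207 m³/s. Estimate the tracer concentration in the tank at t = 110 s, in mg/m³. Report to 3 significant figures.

0.141 mg/m³

Total volume: dV/dt = Q_in − Q_out = -0.041000 m³/s, so V(t) = 8.19 − 0.041000 t and V(110) = 3.6800 m³.
No tracer enters, so dm/dt = −Q_out · (m/V).
dm/m = −Q_out dt/(V₀ − 0.041000 t); integrating gives ln(m/m₀) = −(Q_out/(Q_in−Q_out)) ln(V/V₀).
m = m₀ (V₀/V)^(Q_out/(Q_in−Q_out)) = 29.4 × (8.19/3.6800)^(-5.0488) = 0.51787 mg.
C = m/V = 0.51787/3.6800 = 0.14072 mg/m³.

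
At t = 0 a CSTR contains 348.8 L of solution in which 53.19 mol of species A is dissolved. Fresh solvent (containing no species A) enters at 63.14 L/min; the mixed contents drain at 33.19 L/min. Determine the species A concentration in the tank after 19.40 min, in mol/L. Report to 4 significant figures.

0.01930 mol/L

Let m(t) be the amount of species A. Volume: V(t) = V₀ + (Q_in − Q_out) t = 348.8 + 29.9500 t; V(19.40) = 929.830 L.
No species A enters, so dm/dt = −Q_out · (m/V).
Separate: dm/m = −Q_out dt/V(t) ⇒ ln(m/m₀) = −(Q_out/(Q_in−Q_out)) ln(V/V₀).
m = m₀ (V₀/V)^(Q_out/(Q_in−Q_out)) = 53.19 × (348.8/929.830)^(1.10818) = 17.9447 mol.
C = m/V = 17.9447/929.830 = 0.0192989 mol/L.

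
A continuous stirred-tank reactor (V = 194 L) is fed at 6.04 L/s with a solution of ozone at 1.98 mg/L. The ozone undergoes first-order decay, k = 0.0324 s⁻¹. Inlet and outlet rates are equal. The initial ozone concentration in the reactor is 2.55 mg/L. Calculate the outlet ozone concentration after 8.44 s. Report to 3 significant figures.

1.89 mg/L

V dC/dt = Q(C_in − C) − k V C.
dC/dt = (Q/V) C_in − (Q/V + k) C; effective rate a = Q/V + k = 0.031134 + 0.0324 = 0.063534 s⁻¹.
C_ss = Q C_in/(Q + kV) = 0.97027 mg/L; C(t) = C_ss + (C₀ − C_ss) e^(−a t).
C(8.44) = 0.97027 + (1.5797)·e^(−0.063534·8.44) = 0.97027 + (1.5797)·0.58495 = 1.8943 mg/L.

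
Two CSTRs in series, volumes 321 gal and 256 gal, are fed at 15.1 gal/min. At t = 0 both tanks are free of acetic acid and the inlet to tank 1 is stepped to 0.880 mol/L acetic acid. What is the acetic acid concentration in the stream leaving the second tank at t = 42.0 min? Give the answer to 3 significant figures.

0.568 mol/L

Species balance on tank i: dCᵢ/dt = (Cᵢ₋₁ − Cᵢ)/τᵢ with τᵢ = Vᵢ/Q.
τ₁ = 321/15.1 = 21.258 min; τ₂ = 256/15.1 = 16.954 min.
Tank 1: C₁ = C_in(1 − e^(−t/τ₁)). Tank 2 (τ₁ ≠ τ₂): C₂ = C_in[1 − (τ₁ e^(−t/τ₁) − τ₂ e^(−t/τ₂))/(τ₁ − τ₂)].
At t = 42.0: e^(−t/τ₁) = 0.13866, e^(−t/τ₂) = 0.083966.
C₂ = 0.880·[1 − (21.258·0.13866 − 16.954·0.083966)/(4.3046)] = 0.880·0.64591 = 0.56840 mol/L.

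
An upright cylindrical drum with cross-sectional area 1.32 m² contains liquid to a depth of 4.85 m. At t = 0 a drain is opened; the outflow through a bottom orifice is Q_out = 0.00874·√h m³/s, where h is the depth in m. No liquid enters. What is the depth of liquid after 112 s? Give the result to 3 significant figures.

3.35 m

With no inflow, A dh/dt = −0.00874 √h.
This is separable: 2 d(√h)/dt = −0.00874/A, so √h = √h₀ − (0.00874/(2A)) t.
√h = √4.85 − 0.00874·112/(2·1.32) = 2.2023 − 0.37079 = 1.8315.
h = 1.8315² = 3.3543 m.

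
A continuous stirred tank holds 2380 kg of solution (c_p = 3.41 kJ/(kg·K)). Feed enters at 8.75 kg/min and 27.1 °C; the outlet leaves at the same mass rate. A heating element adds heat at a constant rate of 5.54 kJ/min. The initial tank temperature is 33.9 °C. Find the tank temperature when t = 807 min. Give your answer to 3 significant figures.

M c_p dT/dt = ṁ c_p (T_in − T) + Q̇.
τ = M/ṁ = 272.00 min; T_ss = T_in + Q̇/(ṁ c_p) = 27.1 + 5.54/(8.75·3.41) = 27.286 °C.
T approaches T_ss exponentially: T(t) = T_ss + (T₀ − T_ss) e^(−t/τ).
T(807) = 27.286 + (6.6143)·e^(−807/272.00) = 27.286 + (6.6143)·0.051462 = 27.626 °C.

27.6 °C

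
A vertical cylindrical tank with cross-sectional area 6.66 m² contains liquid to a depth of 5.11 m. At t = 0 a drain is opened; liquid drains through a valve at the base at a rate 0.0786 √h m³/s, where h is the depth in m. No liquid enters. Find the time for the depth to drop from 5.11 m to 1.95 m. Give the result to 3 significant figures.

146 s

With no inflow, A dh/dt = −0.0786 √h.
∫ h^(−1/2) dh = −(0.0786/A) ∫ dt, giving 2√h = 2√h₀ − (0.0786/A) t.
t = 2A(√h₀ − √h)/0.0786 = 2·6.66·(√5.11 − √1.95)/0.0786
  = 13.320 × (2.2605 − 1.3964) / 0.0786 = 146.44 s.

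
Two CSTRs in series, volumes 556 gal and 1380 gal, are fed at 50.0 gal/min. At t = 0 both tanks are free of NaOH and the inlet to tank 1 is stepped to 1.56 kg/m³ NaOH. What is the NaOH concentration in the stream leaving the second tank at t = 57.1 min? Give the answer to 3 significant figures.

Species balance on tank i: dCᵢ/dt = (Cᵢ₋₁ − Cᵢ)/τᵢ with τᵢ = Vᵢ/Q.
τ₁ = 556/50.0 = 11.120 min; τ₂ = 1380/50.0 = 27.600 min.
Solving the cascade with C₁(0)=C₂(0)=0 gives C₂(t) = C_in[1 − (τ₁ e^(−t/τ₁) − τ₂ e^(−t/τ₂))/(τ₁ − τ₂)].
At t = 57.1: e^(−t/τ₁) = 0.0058877, e^(−t/τ₂) = 0.12633.
C₂ = 1.56·[1 − (11.120·0.0058877 − 27.600·0.12633)/(-16.480)] = 1.56·0.79240 = 1.2361 kg/m³.

1.24 kg/m³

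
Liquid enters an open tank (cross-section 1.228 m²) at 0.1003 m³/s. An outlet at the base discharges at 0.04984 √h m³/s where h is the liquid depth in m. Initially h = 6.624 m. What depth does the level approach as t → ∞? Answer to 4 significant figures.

4.050 m

Volume balance on the tank: A dh/dt = Q_in − 0.04984 √h. At steady state dh/dt = 0:
Q_in = 0.04984 √h_ss ⇒ √h_ss = 0.1003/0.04984 = 2.01244.
h_ss = 2.01244² = 4.04991 m. (Since h₀ = 6.624 m > h_ss, the level will fall toward this value.)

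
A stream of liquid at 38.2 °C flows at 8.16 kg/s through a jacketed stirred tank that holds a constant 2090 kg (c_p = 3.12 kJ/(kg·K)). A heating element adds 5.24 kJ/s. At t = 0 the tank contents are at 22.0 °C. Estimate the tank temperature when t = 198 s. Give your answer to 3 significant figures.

30.8 °C

M c_p dT/dt = ṁ c_p (T_in − T) + Q̇.
τ = M/ṁ = 256.13 s; T_ss = T_in + Q̇/(ṁ c_p) = 38.2 + 5.24/(8.16·3.12) = 38.406 °C.
Integrating: T(t) = T_ss + (T₀ − T_ss) e^(−t/τ).
T(198) = 38.406 + (-16.406)·e^(−198/256.13) = 38.406 + (-16.406)·0.46160 = 30.833 °C.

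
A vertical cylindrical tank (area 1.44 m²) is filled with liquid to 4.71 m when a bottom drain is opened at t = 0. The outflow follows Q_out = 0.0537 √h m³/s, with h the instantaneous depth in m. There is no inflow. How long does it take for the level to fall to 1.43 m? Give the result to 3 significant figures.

With no inflow, A dh/dt = −0.0537 √h.
This is separable: 2 d(√h)/dt = −0.0537/A, so √h = √h₀ − (0.0537/(2A)) t.
t = 2A(√h₀ − √h)/0.0537 = 2·1.44·(√4.71 − √1.43)/0.0537
  = 2.8800 × (2.1703 − 1.1958) / 0.0537 = 52.260 s.

52.3 s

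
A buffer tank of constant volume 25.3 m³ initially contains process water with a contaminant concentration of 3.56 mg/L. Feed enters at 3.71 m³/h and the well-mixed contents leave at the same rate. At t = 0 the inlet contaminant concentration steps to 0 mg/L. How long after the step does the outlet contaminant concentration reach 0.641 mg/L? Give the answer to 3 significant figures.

11.7 h

Accumulation = in − out for the solute gives V dC/dt = Q(C_in − C), so τ = V/Q = 6.8194 h.
C(t) = C_in + (C₀ − C_in) e^(−t/τ). Set C = 0.641 and solve for t:
e^(−t/τ) = (C − C_in)/(C₀ − C_in) = (0.641 − 0)/(3.56 − 0) = 0.18006
t = −τ ln(…) = 6.8194 × 1.7145 = 11.692 h.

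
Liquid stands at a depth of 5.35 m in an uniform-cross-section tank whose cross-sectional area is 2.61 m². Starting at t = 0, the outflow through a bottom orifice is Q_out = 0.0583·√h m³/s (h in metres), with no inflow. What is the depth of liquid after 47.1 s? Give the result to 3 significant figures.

A dh/dt = −Q_out = −0.0583 √h.
Separate and integrate: 2(√h − √h₀) = −(0.0583/A) t.
√h = √5.35 − 0.0583·47.1/(2·2.61) = 2.3130 − 0.52604 = 1.7870.
h = 1.7870² = 3.1932 m.

3.19 m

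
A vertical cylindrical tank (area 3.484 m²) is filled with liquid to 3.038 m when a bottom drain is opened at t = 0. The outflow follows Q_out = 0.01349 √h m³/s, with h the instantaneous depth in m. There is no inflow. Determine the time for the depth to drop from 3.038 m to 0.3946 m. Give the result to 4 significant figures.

With no inflow, A dh/dt = −0.01349 √h.
Separate and integrate: 2(√h − √h₀) = −(0.01349/A) t.
t = 2A(√h₀ − √h)/0.01349 = 2·3.484·(√3.038 − √0.3946)/0.01349
  = 6.96800 × (1.74299 − 0.628172) / 0.01349 = 575.836 s.

575.8 s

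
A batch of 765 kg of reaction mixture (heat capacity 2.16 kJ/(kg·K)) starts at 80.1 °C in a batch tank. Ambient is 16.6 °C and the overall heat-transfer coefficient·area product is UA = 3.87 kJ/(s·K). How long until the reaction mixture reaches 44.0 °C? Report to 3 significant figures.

359 s

Lumped-capacitance energy balance: M c_p dT/dt = UA(T_amb − T).
τ = M c_p/UA = 426.98 s; T_ss = T_amb = 16.600 °C.
T(t) = T_ss + (T₀ − T_ss)e^(−t/τ); set T = 44.0:
t = −τ ln[(T − T_ss)/(T₀ − T_ss)] = −426.98 · ln(0.43150) = 358.87 s.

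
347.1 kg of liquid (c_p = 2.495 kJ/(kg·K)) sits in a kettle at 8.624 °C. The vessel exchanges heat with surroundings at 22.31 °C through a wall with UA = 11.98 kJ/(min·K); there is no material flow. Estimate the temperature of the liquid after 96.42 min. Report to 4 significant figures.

18.70 °C

Lumped-capacitance energy balance: M c_p dT/dt = UA(T_amb − T).
dT/dt = (T_ss − T)/τ with T_ss = T_amb = 22.3100 °C, τ = M c_p/UA = 347.1·2.495/11.98 = 72.2884 min.
Integrating: T(t) = T_ss + (T₀ − T_ss) e^(−t/τ).
T(96.42) = 22.3100 + (-13.6860)·0.263468 = 18.7042 °C.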